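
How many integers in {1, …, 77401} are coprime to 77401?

Factor: 77401 = 17 · 29 · 157.
φ(77401) = (17−1) · (29−1) · (157−1) = 16 · 28 · 156 = 69888.

69888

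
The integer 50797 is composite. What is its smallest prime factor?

50797 is odd.
Digit sum 28, not divisible by 3.
Ends in 7: not divisible by 5.
7: 50797 = 7·7256 + 5
11: 50797 = 11·4617 + 10
13: 50797 = 13·3907 + 6
17: 50797 = 17·2988 + 1
19: 50797 = 19·2673 + 10
23: 50797 = 23·2208 + 13
29: 50797 = 29·1751 + 18
31: 50797 = 31·1638 + 19
37: 50797 = 37·1372 + 33
41: 50797 = 41·1238 + 39
43: 50797 = 43·1181 + 14
47: 50797 = 47·1080 + 37
53: 50797 = 53·958 + 23
59: 50797 = 59·860 + 57
61: 50797 = 61·832 + 45
67: 50797 = 67·758 + 11
71: 50797 = 71·715 + 32
73: 50797 = 73·695 + 62
79: 50797 = 79·643

79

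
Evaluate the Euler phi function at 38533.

Factor: 38533 = 11 · 31 · 113.
φ(38533) = (11−1) · (31−1) · (113−1) = 10 · 30 · 112 = 33600.

33600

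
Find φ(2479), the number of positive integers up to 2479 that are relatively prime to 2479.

Factor: 2479 = 37 · 67.
φ(2479) = (37−1) · (67−1) = 36 · 66 = 2376.

2376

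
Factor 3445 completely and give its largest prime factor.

3445 = 5 · 689
689 = 13 · 53
53 is prime.
So 3445 = 5 · 13 · 53; the largest prime factor is 53.

53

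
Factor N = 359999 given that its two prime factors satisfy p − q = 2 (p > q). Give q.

599

Since p = q + 2, we have 359999 = q(q + 2), so q² + 2q − 359999 = 0.
Discriminant: 2² + 4·359999 = 4 + 1439996 = 1440000; √1440000 = 1200.
q = (−2 + 1200)/2 = 599, and p = q + 2 = 601.
Check: 599 · 601 = 359999.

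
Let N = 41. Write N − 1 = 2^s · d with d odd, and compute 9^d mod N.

41 − 1 = 40 = 2^3 · 5, so d = 5.
9^1 ≡ 9 (mod 41)
9^2 ≡ 9^2 = 81 ≡ 40 (mod 41)
9^4 ≡ 40^2 = 1600 ≡ 1 (mod 41)
5 = 4 + 1 in binary powers of 2.
So 9^5 ≡ 1 · 9 ≡ 9 (mod 41).
Squaring chain: 9 → 40 → 1; reaches −1, so base 9 does not prove 41 composite.

9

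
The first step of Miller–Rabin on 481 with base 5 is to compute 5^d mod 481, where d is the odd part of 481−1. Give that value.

177

481 − 1 = 480 = 2^5 · 15, so d = 15.
5^1 ≡ 5 (mod 481)
5^2 ≡ 5^2 = 25 ≡ 25 (mod 481)
5^4 ≡ 25^2 = 625 ≡ 144 (mod 481)
5^8 ≡ 144^2 = 20736 ≡ 53 (mod 481)
15 = 8 + 4 + 2 + 1 in binary powers of 2.
So 5^15 ≡ 53 · 144 · 25 · 5 ≡ 177 (mod 481).
Squaring chain: 177 → 64 → 248 → 417 → 248; never reaches −1, so base 5 is a Miller–Rabin witness that 481 is composite.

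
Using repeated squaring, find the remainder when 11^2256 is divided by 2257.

11^1 ≡ 11 (mod 2257)
11^2 ≡ 11^2 = 121 ≡ 121 (mod 2257)
11^4 ≡ 121^2 = 14641 ≡ 1099 (mod 2257)
11^8 ≡ 1099^2 = 1207801 ≡ 306 (mod 2257)
11^16 ≡ 306^2 = 93636 ≡ 1099 (mod 2257)
11^32 ≡ 1099^2 = 1207801 ≡ 306 (mod 2257)
11^64 ≡ 306^2 = 93636 ≡ 1099 (mod 2257)
11^128 ≡ 1099^2 = 1207801 ≡ 306 (mod 2257)
11^256 ≡ 306^2 = 93636 ≡ 1099 (mod 2257)
11^512 ≡ 1099^2 = 1207801 ≡ 306 (mod 2257)
11^1024 ≡ 306^2 = 93636 ≡ 1099 (mod 2257)
11^2048 ≡ 1099^2 = 1207801 ≡ 306 (mod 2257)
2256 = 2048 + 128 + 64 + 16 in binary powers of 2.
So 11^2256 ≡ 306 · 306 · 1099 · 1099 ≡ 1 (mod 2257).
Since the result is 1, base 11 gives no evidence that 2257 is composite.

1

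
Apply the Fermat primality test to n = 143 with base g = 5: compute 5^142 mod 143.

25

5^1 ≡ 5 (mod 143)
5^2 ≡ 5^2 = 25 ≡ 25 (mod 143)
5^4 ≡ 25^2 = 625 ≡ 53 (mod 143)
5^8 ≡ 53^2 = 2809 ≡ 92 (mod 143)
5^16 ≡ 92^2 = 8464 ≡ 27 (mod 143)
5^32 ≡ 27^2 = 729 ≡ 14 (mod 143)
5^64 ≡ 14^2 = 196 ≡ 53 (mod 143)
5^128 ≡ 53^2 = 2809 ≡ 92 (mod 143)
142 = 128 + 8 + 4 + 2 in binary powers of 2.
So 5^142 ≡ 92 · 92 · 53 · 25 ≡ 25 (mod 143).
Since 25 ≠ 1, base 5 is a Fermat witness: 143 is composite.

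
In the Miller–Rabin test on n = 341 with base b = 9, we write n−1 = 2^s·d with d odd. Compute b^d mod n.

341 − 1 = 340 = 2^2 · 85, so d = 85.
9^1 ≡ 9 (mod 341)
9^2 ≡ 9^2 = 81 ≡ 81 (mod 341)
9^4 ≡ 81^2 = 6561 ≡ 82 (mod 341)
9^8 ≡ 82^2 = 6724 ≡ 245 (mod 341)
9^16 ≡ 245^2 = 60025 ≡ 9 (mod 341)
9^32 ≡ 9^2 = 81 ≡ 81 (mod 341)
9^64 ≡ 81^2 = 6561 ≡ 82 (mod 341)
85 = 64 + 16 + 4 + 1 in binary powers of 2.
So 9^85 ≡ 82 · 9 · 82 · 9 ≡ 67 (mod 341).
Squaring chain: 67 → 56; never reaches −1, so base 9 is a Miller–Rabin witness that 341 is composite.

67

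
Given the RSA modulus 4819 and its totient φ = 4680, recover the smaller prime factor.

61

φ(n) = (p−1)(q−1) = n − (p+q) + 1, so p + q = 4819 − 4680 + 1 = 140.
p and q are the roots of t² − 140t + 4819 = 0.
Discriminant: 140² − 4·4819 = 19600 − 19276 = 324; √324 = 18.
q = (140 − 18)/2 = 61, p = (140 + 18)/2 = 79.
Check: 61 · 79 = 4819.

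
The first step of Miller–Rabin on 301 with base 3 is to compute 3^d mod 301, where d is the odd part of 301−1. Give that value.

301 − 1 = 300 = 2^2 · 75, so d = 75.
3^1 ≡ 3 (mod 301)
3^2 ≡ 3^2 = 9 ≡ 9 (mod 301)
3^4 ≡ 9^2 = 81 ≡ 81 (mod 301)
3^8 ≡ 81^2 = 6561 ≡ 240 (mod 301)
3^16 ≡ 240^2 = 57600 ≡ 109 (mod 301)
3^32 ≡ 109^2 = 11881 ≡ 142 (mod 301)
3^64 ≡ 142^2 = 20164 ≡ 298 (mod 301)
75 = 64 + 8 + 2 + 1 in binary powers of 2.
So 3^75 ≡ 298 · 240 · 9 · 3 ≡ 125 (mod 301).
Squaring chain: 125 → 274; never reaches −1, so base 3 is a Miller–Rabin witness that 301 is composite.

125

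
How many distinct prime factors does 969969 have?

969969 = 3 · 323323
323323 = 7 · 46189
46189 = 11 · 4199
4199 = 13 · 323
323 = 17 · 19
969969 = 3 · 7 · 11 · 13 · 17 · 19, which has 6 distinct prime factors.

6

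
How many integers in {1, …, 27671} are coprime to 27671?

Factor: 27671 = 7 · 59 · 67.
φ(27671) = (7−1) · (59−1) · (67−1) = 6 · 58 · 66 = 22968.

22968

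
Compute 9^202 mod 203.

9^1 ≡ 9 (mod 203)
9^2 ≡ 9^2 = 81 ≡ 81 (mod 203)
9^4 ≡ 81^2 = 6561 ≡ 65 (mod 203)
9^8 ≡ 65^2 = 4225 ≡ 165 (mod 203)
9^16 ≡ 165^2 = 27225 ≡ 23 (mod 203)
9^32 ≡ 23^2 = 529 ≡ 123 (mod 203)
9^64 ≡ 123^2 = 15129 ≡ 107 (mod 203)
9^128 ≡ 107^2 = 11449 ≡ 81 (mod 203)
202 = 128 + 64 + 8 + 2 in binary powers of 2.
So 9^202 ≡ 81 · 107 · 165 · 81 ≡ 16 (mod 203).
Since 16 ≠ 1, base 9 is a Fermat witness: 203 is composite.

16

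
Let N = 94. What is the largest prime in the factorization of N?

94 = 2 · 47
47 is prime.
So 94 = 2 · 47; the largest prime factor is 47.

47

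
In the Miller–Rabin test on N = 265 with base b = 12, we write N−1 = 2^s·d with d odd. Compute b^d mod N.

167

265 − 1 = 264 = 2^3 · 33, so d = 33.
12^1 ≡ 12 (mod 265)
12^2 ≡ 12^2 = 144 ≡ 144 (mod 265)
12^4 ≡ 144^2 = 20736 ≡ 66 (mod 265)
12^8 ≡ 66^2 = 4356 ≡ 116 (mod 265)
12^16 ≡ 116^2 = 13456 ≡ 206 (mod 265)
12^32 ≡ 206^2 = 42436 ≡ 36 (mod 265)
33 = 32 + 1 in binary powers of 2.
So 12^33 ≡ 36 · 12 ≡ 167 (mod 265).
Squaring chain: 167 → 64 → 121; never reaches −1, so base 12 is a Miller–Rabin witness that 265 is composite.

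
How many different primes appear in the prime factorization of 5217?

5217 = 3 · 1739
1739 = 37 · 47
5217 = 3 · 37 · 47, which has 3 distinct prime factors.

3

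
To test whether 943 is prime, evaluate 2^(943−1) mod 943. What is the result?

496

2^1 ≡ 2 (mod 943)
2^2 ≡ 2^2 = 4 ≡ 4 (mod 943)
2^4 ≡ 4^2 = 16 ≡ 16 (mod 943)
2^8 ≡ 16^2 = 256 ≡ 256 (mod 943)
2^16 ≡ 256^2 = 65536 ≡ 469 (mod 943)
2^32 ≡ 469^2 = 219961 ≡ 242 (mod 943)
2^64 ≡ 242^2 = 58564 ≡ 98 (mod 943)
2^128 ≡ 98^2 = 9604 ≡ 174 (mod 943)
2^256 ≡ 174^2 = 30276 ≡ 100 (mod 943)
2^512 ≡ 100^2 = 10000 ≡ 570 (mod 943)
942 = 512 + 256 + 128 + 32 + 8 + 4 + 2 in binary powers of 2.
So 2^942 ≡ 570 · 100 · 174 · 242 · 256 · 16 · 4 ≡ 496 (mod 943).
Since 496 ≠ 1, base 2 is a Fermat witness: 943 is composite.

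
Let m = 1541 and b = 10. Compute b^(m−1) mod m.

1243

10^1 ≡ 10 (mod 1541)
10^2 ≡ 10^2 = 100 ≡ 100 (mod 1541)
10^4 ≡ 100^2 = 10000 ≡ 754 (mod 1541)
10^8 ≡ 754^2 = 568516 ≡ 1428 (mod 1541)
10^16 ≡ 1428^2 = 2039184 ≡ 441 (mod 1541)
10^32 ≡ 441^2 = 194481 ≡ 315 (mod 1541)
10^64 ≡ 315^2 = 99225 ≡ 601 (mod 1541)
10^128 ≡ 601^2 = 361201 ≡ 607 (mod 1541)
10^256 ≡ 607^2 = 368449 ≡ 150 (mod 1541)
10^512 ≡ 150^2 = 22500 ≡ 926 (mod 1541)
10^1024 ≡ 926^2 = 857476 ≡ 680 (mod 1541)
1540 = 1024 + 512 + 4 in binary powers of 2.
So 10^1540 ≡ 680 · 926 · 754 ≡ 1243 (mod 1541).
Since 1243 ≠ 1, base 10 is a Fermat witness: 1541 is composite.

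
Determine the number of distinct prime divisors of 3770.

4

3770 = 2 · 1885
1885 = 5 · 377
377 = 13 · 29
3770 = 2 · 5 · 13 · 29, which has 4 distinct prime factors.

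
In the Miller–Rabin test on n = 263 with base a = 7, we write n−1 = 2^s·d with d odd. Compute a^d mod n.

263 − 1 = 262 = 2^1 · 131, so d = 131.
7^1 ≡ 7 (mod 263)
7^2 ≡ 7^2 = 49 ≡ 49 (mod 263)
7^4 ≡ 49^2 = 2401 ≡ 34 (mod 263)
7^8 ≡ 34^2 = 1156 ≡ 104 (mod 263)
7^16 ≡ 104^2 = 10816 ≡ 33 (mod 263)
7^32 ≡ 33^2 = 1089 ≡ 37 (mod 263)
7^64 ≡ 37^2 = 1369 ≡ 54 (mod 263)
7^128 ≡ 54^2 = 2916 ≡ 23 (mod 263)
131 = 128 + 2 + 1 in binary powers of 2.
So 7^131 ≡ 23 · 49 · 7 ≡ 262 (mod 263).
Since 7^d ≡ 262 (mod 263), base 7 does not prove 263 composite.

262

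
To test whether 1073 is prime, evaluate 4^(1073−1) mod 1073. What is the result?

1069

4^1 ≡ 4 (mod 1073)
4^2 ≡ 4^2 = 16 ≡ 16 (mod 1073)
4^4 ≡ 16^2 = 256 ≡ 256 (mod 1073)
4^8 ≡ 256^2 = 65536 ≡ 83 (mod 1073)
4^16 ≡ 83^2 = 6889 ≡ 451 (mod 1073)
4^32 ≡ 451^2 = 203401 ≡ 604 (mod 1073)
4^64 ≡ 604^2 = 364816 ≡ 1069 (mod 1073)
4^128 ≡ 1069^2 = 1142761 ≡ 16 (mod 1073)
4^256 ≡ 16^2 = 256 ≡ 256 (mod 1073)
4^512 ≡ 256^2 = 65536 ≡ 83 (mod 1073)
4^1024 ≡ 83^2 = 6889 ≡ 451 (mod 1073)
1072 = 1024 + 32 + 16 in binary powers of 2.
So 4^1072 ≡ 451 · 604 · 451 ≡ 1069 (mod 1073).
Since 1069 ≠ 1, base 4 is a Fermat witness: 1073 is composite.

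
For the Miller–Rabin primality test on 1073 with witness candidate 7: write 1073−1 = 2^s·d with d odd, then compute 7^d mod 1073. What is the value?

1073 − 1 = 1072 = 2^4 · 67, so d = 67.
7^1 ≡ 7 (mod 1073)
7^2 ≡ 7^2 = 49 ≡ 49 (mod 1073)
7^4 ≡ 49^2 = 2401 ≡ 255 (mod 1073)
7^8 ≡ 255^2 = 65025 ≡ 645 (mod 1073)
7^16 ≡ 645^2 = 416025 ≡ 774 (mod 1073)
7^32 ≡ 774^2 = 599076 ≡ 342 (mod 1073)
7^64 ≡ 342^2 = 116964 ≡ 7 (mod 1073)
67 = 64 + 2 + 1 in binary powers of 2.
So 7^67 ≡ 7 · 49 · 7 ≡ 255 (mod 1073).
Squaring chain: 255 → 645 → 774 → 342; never reaches −1, so base 7 is a Miller–Rabin witness that 1073 is composite.

255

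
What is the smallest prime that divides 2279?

43

2279 is odd.
Digit sum 20, not divisible by 3.
Ends in 9: not divisible by 5.
7: 2279 = 7·325 + 4
11: 2279 = 11·207 + 2
13: 2279 = 13·175 + 4
17: 2279 = 17·134 + 1
19: 2279 = 19·119 + 18
23: 2279 = 23·99 + 2
29: 2279 = 29·78 + 17
31: 2279 = 31·73 + 16
37: 2279 = 37·61 + 22
41: 2279 = 41·55 + 24
43: 2279 = 43·53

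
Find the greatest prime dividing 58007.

71

58007 = 19 · 3053
3053 = 43 · 71
71 is prime.
So 58007 = 19 · 43 · 71; the largest prime factor is 71.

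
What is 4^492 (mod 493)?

4^1 ≡ 4 (mod 493)
4^2 ≡ 4^2 = 16 ≡ 16 (mod 493)
4^4 ≡ 16^2 = 256 ≡ 256 (mod 493)
4^8 ≡ 256^2 = 65536 ≡ 460 (mod 493)
4^16 ≡ 460^2 = 211600 ≡ 103 (mod 493)
4^32 ≡ 103^2 = 10609 ≡ 256 (mod 493)
4^64 ≡ 256^2 = 65536 ≡ 460 (mod 493)
4^128 ≡ 460^2 = 211600 ≡ 103 (mod 493)
4^256 ≡ 103^2 = 10609 ≡ 256 (mod 493)
492 = 256 + 128 + 64 + 32 + 8 + 4 in binary powers of 2.
So 4^492 ≡ 256 · 103 · 460 · 256 · 460 · 256 ≡ 103 (mod 493).
Since 103 ≠ 1, base 4 is a Fermat witness: 493 is composite.

103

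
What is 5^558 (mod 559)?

5^1 ≡ 5 (mod 559)
5^2 ≡ 5^2 = 25 ≡ 25 (mod 559)
5^4 ≡ 25^2 = 625 ≡ 66 (mod 559)
5^8 ≡ 66^2 = 4356 ≡ 443 (mod 559)
5^16 ≡ 443^2 = 196249 ≡ 40 (mod 559)
5^32 ≡ 40^2 = 1600 ≡ 482 (mod 559)
5^64 ≡ 482^2 = 232324 ≡ 339 (mod 559)
5^128 ≡ 339^2 = 114921 ≡ 326 (mod 559)
5^256 ≡ 326^2 = 106276 ≡ 66 (mod 559)
5^512 ≡ 66^2 = 4356 ≡ 443 (mod 559)
558 = 512 + 32 + 8 + 4 + 2 in binary powers of 2.
So 5^558 ≡ 443 · 482 · 443 · 66 · 25 ≡ 428 (mod 559).
Since 428 ≠ 1, base 5 is a Fermat witness: 559 is composite.

428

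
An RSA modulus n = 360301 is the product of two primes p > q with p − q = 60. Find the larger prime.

Since p = q + 60, we have 360301 = q(q + 60), so q² + 60q − 360301 = 0.
Discriminant: 60² + 4·360301 = 3600 + 1441204 = 1444804; √1444804 = 1202.
q = (−60 + 1202)/2 = 571, and p = q + 60 = 631.
Check: 571 · 631 = 360301.

631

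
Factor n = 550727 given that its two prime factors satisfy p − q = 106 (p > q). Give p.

797

Since p = q + 106, we have 550727 = q(q + 106), so q² + 106q − 550727 = 0.
Discriminant: 106² + 4·550727 = 11236 + 2202908 = 2214144; √2214144 = 1488.
q = (−106 + 1488)/2 = 691, and p = q + 106 = 797.
Check: 691 · 797 = 550727.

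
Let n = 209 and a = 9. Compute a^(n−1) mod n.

47

9^1 ≡ 9 (mod 209)
9^2 ≡ 9^2 = 81 ≡ 81 (mod 209)
9^4 ≡ 81^2 = 6561 ≡ 82 (mod 209)
9^8 ≡ 82^2 = 6724 ≡ 36 (mod 209)
9^16 ≡ 36^2 = 1296 ≡ 42 (mod 209)
9^32 ≡ 42^2 = 1764 ≡ 92 (mod 209)
9^64 ≡ 92^2 = 8464 ≡ 104 (mod 209)
9^128 ≡ 104^2 = 10816 ≡ 157 (mod 209)
208 = 128 + 64 + 16 in binary powers of 2.
So 9^208 ≡ 157 · 104 · 42 ≡ 47 (mod 209).
Since 47 ≠ 1, base 9 is a Fermat witness: 209 is composite.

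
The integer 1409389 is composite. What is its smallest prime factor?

1409389 is odd.
Digit sum 34, not divisible by 3.
Ends in 9: not divisible by 5.
7: 1409389 = 7·201341 + 2
11: 1409389 = 11·128126 + 3
13: 1409389 = 13·108414 + 7
17: 1409389 = 17·82905 + 4
19: 1409389 = 19·74178 + 7
23: 1409389 = 23·61277 + 18
29: 1409389 = 29·48599 + 18
31: 1409389 = 31·45464 + 5
37: 1409389 = 37·38091 + 22
41: 1409389 = 41·34375 + 14
43: 1409389 = 43·32776 + 21
47: 1409389 = 47·29987

47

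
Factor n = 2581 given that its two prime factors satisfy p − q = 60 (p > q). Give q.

29

Since p = q + 60, we have 2581 = q(q + 60), so q² + 60q − 2581 = 0.
Discriminant: 60² + 4·2581 = 3600 + 10324 = 13924; √13924 = 118.
q = (−60 + 118)/2 = 29, and p = q + 60 = 89.
Check: 29 · 89 = 2581.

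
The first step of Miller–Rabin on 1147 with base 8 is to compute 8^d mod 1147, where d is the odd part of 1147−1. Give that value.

1147 − 1 = 1146 = 2^1 · 573, so d = 573.
8^1 ≡ 8 (mod 1147)
8^2 ≡ 8^2 = 64 ≡ 64 (mod 1147)
8^4 ≡ 64^2 = 4096 ≡ 655 (mod 1147)
8^8 ≡ 655^2 = 429025 ≡ 47 (mod 1147)
8^16 ≡ 47^2 = 2209 ≡ 1062 (mod 1147)
8^32 ≡ 1062^2 = 1127844 ≡ 343 (mod 1147)
8^64 ≡ 343^2 = 117649 ≡ 655 (mod 1147)
8^128 ≡ 655^2 = 429025 ≡ 47 (mod 1147)
8^256 ≡ 47^2 = 2209 ≡ 1062 (mod 1147)
8^512 ≡ 1062^2 = 1127844 ≡ 343 (mod 1147)
573 = 512 + 32 + 16 + 8 + 4 + 1 in binary powers of 2.
So 8^573 ≡ 343 · 343 · 1062 · 47 · 655 · 8 ≡ 450 (mod 1147).
Squaring chain: 450; never reaches −1, so base 8 is a Miller–Rabin witness that 1147 is composite.

450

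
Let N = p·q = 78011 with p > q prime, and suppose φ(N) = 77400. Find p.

φ(n) = (p−1)(q−1) = n − (p+q) + 1, so p + q = 78011 − 77400 + 1 = 612.
p and q are the roots of t² − 612t + 78011 = 0.
Discriminant: 612² − 4·78011 = 374544 − 312044 = 62500; √62500 = 250.
q = (612 − 250)/2 = 181, p = (612 + 250)/2 = 431.
Check: 181 · 431 = 78011.

431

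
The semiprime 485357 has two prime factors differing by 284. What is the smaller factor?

Since p = q + 284, we have 485357 = q(q + 284), so q² + 284q − 485357 = 0.
Discriminant: 284² + 4·485357 = 80656 + 1941428 = 2022084; √2022084 = 1422.
q = (−284 + 1422)/2 = 569, and p = q + 284 = 853.
Check: 569 · 853 = 485357.

569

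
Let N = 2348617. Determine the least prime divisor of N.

2348617 is odd.
Digit sum 31, not divisible by 3.
Ends in 7: not divisible by 5.
7: 2348617 = 7·335516 + 5
11: 2348617 = 11·213510 + 7
13: 2348617 = 13·180662 + 11
17: 2348617 = 17·138153 + 16
19: 2348617 = 19·123611 + 8
23: 2348617 = 23·102113 + 18
29: 2348617 = 29·80986 + 23
31: 2348617 = 31·75761 + 26
37: 2348617 = 37·63476 + 5
41: 2348617 = 41·57283 + 14
43: 2348617 = 43·54619

43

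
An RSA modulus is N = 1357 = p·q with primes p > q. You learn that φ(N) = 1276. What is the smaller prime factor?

23

φ(n) = (p−1)(q−1) = n − (p+q) + 1, so p + q = 1357 − 1276 + 1 = 82.
p and q are the roots of t² − 82t + 1357 = 0.
Discriminant: 82² − 4·1357 = 6724 − 5428 = 1296; √1296 = 36.
q = (82 − 36)/2 = 23, p = (82 + 36)/2 = 59.
Check: 23 · 59 = 1357.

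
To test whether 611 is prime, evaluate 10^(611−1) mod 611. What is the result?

10^1 ≡ 10 (mod 611)
10^2 ≡ 10^2 = 100 ≡ 100 (mod 611)
10^4 ≡ 100^2 = 10000 ≡ 224 (mod 611)
10^8 ≡ 224^2 = 50176 ≡ 74 (mod 611)
10^16 ≡ 74^2 = 5476 ≡ 588 (mod 611)
10^32 ≡ 588^2 = 345744 ≡ 529 (mod 611)
10^64 ≡ 529^2 = 279841 ≡ 3 (mod 611)
10^128 ≡ 3^2 = 9 ≡ 9 (mod 611)
10^256 ≡ 9^2 = 81 ≡ 81 (mod 611)
10^512 ≡ 81^2 = 6561 ≡ 451 (mod 611)
610 = 512 + 64 + 32 + 2 in binary powers of 2.
So 10^610 ≡ 451 · 3 · 529 · 100 ≡ 549 (mod 611).
Since 549 ≠ 1, base 10 is a Fermat witness: 611 is composite.

549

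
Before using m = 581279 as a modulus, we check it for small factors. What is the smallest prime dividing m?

581279 is odd.
Digit sum 32, not divisible by 3.
Ends in 9: not divisible by 5.
7: 581279 = 7·83039 + 6
11: 581279 = 11·52843 + 6
13: 581279 = 13·44713 + 10
17: 581279 = 17·34192 + 15
19: 581279 = 19·30593 + 12
23: 581279 = 23·25273

23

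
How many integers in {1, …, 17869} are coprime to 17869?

Factor: 17869 = 107 · 167.
φ(17869) = (107−1) · (167−1) = 106 · 166 = 17596.

17596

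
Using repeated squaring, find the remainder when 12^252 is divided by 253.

12^1 ≡ 12 (mod 253)
12^2 ≡ 12^2 = 144 ≡ 144 (mod 253)
12^4 ≡ 144^2 = 20736 ≡ 243 (mod 253)
12^8 ≡ 243^2 = 59049 ≡ 100 (mod 253)
12^16 ≡ 100^2 = 10000 ≡ 133 (mod 253)
12^32 ≡ 133^2 = 17689 ≡ 232 (mod 253)
12^64 ≡ 232^2 = 53824 ≡ 188 (mod 253)
12^128 ≡ 188^2 = 35344 ≡ 177 (mod 253)
252 = 128 + 64 + 32 + 16 + 8 + 4 in binary powers of 2.
So 12^252 ≡ 177 · 188 · 232 · 133 · 100 · 243 ≡ 232 (mod 253).
Since 232 ≠ 1, base 12 is a Fermat witness: 253 is composite.

232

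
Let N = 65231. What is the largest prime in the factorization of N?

65231 = 37 · 1763
1763 = 41 · 43
43 is prime.
So 65231 = 37 · 41 · 43; the largest prime factor is 43.

43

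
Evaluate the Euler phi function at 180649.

152880

Factor: 180649 = 7 · 131 · 197.
φ(180649) = (7−1) · (131−1) · (197−1) = 6 · 130 · 196 = 152880.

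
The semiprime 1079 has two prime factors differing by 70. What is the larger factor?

Since p = q + 70, we have 1079 = q(q + 70), so q² + 70q − 1079 = 0.
Discriminant: 70² + 4·1079 = 4900 + 4316 = 9216; √9216 = 96.
q = (−70 + 96)/2 = 13, and p = q + 70 = 83.
Check: 13 · 83 = 1079.

83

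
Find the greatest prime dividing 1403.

61

1403 = 23 · 61
61 is prime.
So 1403 = 23 · 61; the largest prime factor is 61.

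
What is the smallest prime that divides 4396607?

67

4396607 is odd.
Digit sum 35, not divisible by 3.
Ends in 7: not divisible by 5.
7: 4396607 = 7·628086 + 5
11: 4396607 = 11·399691 + 6
13: 4396607 = 13·338200 + 7
17: 4396607 = 17·258623 + 16
19: 4396607 = 19·231400 + 7
23: 4396607 = 23·191156 + 19
29: 4396607 = 29·151607 + 4
31: 4396607 = 31·141826 + 1
37: 4396607 = 37·118827 + 8
41: 4396607 = 41·107234 + 13
43: 4396607 = 43·102246 + 29
47: 4396607 = 47·93544 + 39
53: 4396607 = 53·82954 + 45
59: 4396607 = 59·74518 + 45
61: 4396607 = 61·72075 + 32
67: 4396607 = 67·65621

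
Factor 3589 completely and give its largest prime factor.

97

3589 = 37 · 97
97 is prime.
So 3589 = 37 · 97; the largest prime factor is 97.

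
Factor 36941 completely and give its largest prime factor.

36941 = 17 · 2173
2173 = 41 · 53
53 is prime.
So 36941 = 17 · 41 · 53; the largest prime factor is 53.

53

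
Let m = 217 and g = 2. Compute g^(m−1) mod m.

64

2^1 ≡ 2 (mod 217)
2^2 ≡ 2^2 = 4 ≡ 4 (mod 217)
2^4 ≡ 4^2 = 16 ≡ 16 (mod 217)
2^8 ≡ 16^2 = 256 ≡ 39 (mod 217)
2^16 ≡ 39^2 = 1521 ≡ 2 (mod 217)
2^32 ≡ 2^2 = 4 ≡ 4 (mod 217)
2^64 ≡ 4^2 = 16 ≡ 16 (mod 217)
2^128 ≡ 16^2 = 256 ≡ 39 (mod 217)
216 = 128 + 64 + 16 + 8 in binary powers of 2.
So 2^216 ≡ 39 · 16 · 2 · 39 ≡ 64 (mod 217).
Since 64 ≠ 1, base 2 is a Fermat witness: 217 is composite.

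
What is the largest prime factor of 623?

623 = 7 · 89
89 is prime.
So 623 = 7 · 89; the largest prime factor is 89.

89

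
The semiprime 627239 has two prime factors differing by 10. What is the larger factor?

Since p = q + 10, we have 627239 = q(q + 10), so q² + 10q − 627239 = 0.
Discriminant: 10² + 4·627239 = 100 + 2508956 = 2509056; √2509056 = 1584.
q = (−10 + 1584)/2 = 787, and p = q + 10 = 797.
Check: 787 · 797 = 627239.

797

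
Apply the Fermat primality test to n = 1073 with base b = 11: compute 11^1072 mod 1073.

248

11^1 ≡ 11 (mod 1073)
11^2 ≡ 11^2 = 121 ≡ 121 (mod 1073)
11^4 ≡ 121^2 = 14641 ≡ 692 (mod 1073)
11^8 ≡ 692^2 = 478864 ≡ 306 (mod 1073)
11^16 ≡ 306^2 = 93636 ≡ 285 (mod 1073)
11^32 ≡ 285^2 = 81225 ≡ 750 (mod 1073)
11^64 ≡ 750^2 = 562500 ≡ 248 (mod 1073)
11^128 ≡ 248^2 = 61504 ≡ 343 (mod 1073)
11^256 ≡ 343^2 = 117649 ≡ 692 (mod 1073)
11^512 ≡ 692^2 = 478864 ≡ 306 (mod 1073)
11^1024 ≡ 306^2 = 93636 ≡ 285 (mod 1073)
1072 = 1024 + 32 + 16 in binary powers of 2.
So 11^1072 ≡ 285 · 750 · 285 ≡ 248 (mod 1073).
Since 248 ≠ 1, base 11 is a Fermat witness: 1073 is composite.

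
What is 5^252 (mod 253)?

5^1 ≡ 5 (mod 253)
5^2 ≡ 5^2 = 25 ≡ 25 (mod 253)
5^4 ≡ 25^2 = 625 ≡ 119 (mod 253)
5^8 ≡ 119^2 = 14161 ≡ 246 (mod 253)
5^16 ≡ 246^2 = 60516 ≡ 49 (mod 253)
5^32 ≡ 49^2 = 2401 ≡ 124 (mod 253)
5^64 ≡ 124^2 = 15376 ≡ 196 (mod 253)
5^128 ≡ 196^2 = 38416 ≡ 213 (mod 253)
252 = 128 + 64 + 32 + 16 + 8 + 4 in binary powers of 2.
So 5^252 ≡ 213 · 196 · 124 · 49 · 246 · 119 ≡ 124 (mod 253).
Since 124 ≠ 1, base 5 is a Fermat witness: 253 is composite.

124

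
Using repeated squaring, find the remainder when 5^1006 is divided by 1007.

643

5^1 ≡ 5 (mod 1007)
5^2 ≡ 5^2 = 25 ≡ 25 (mod 1007)
5^4 ≡ 25^2 = 625 ≡ 625 (mod 1007)
5^8 ≡ 625^2 = 390625 ≡ 916 (mod 1007)
5^16 ≡ 916^2 = 839056 ≡ 225 (mod 1007)
5^32 ≡ 225^2 = 50625 ≡ 275 (mod 1007)
5^64 ≡ 275^2 = 75625 ≡ 100 (mod 1007)
5^128 ≡ 100^2 = 10000 ≡ 937 (mod 1007)
5^256 ≡ 937^2 = 877969 ≡ 872 (mod 1007)
5^512 ≡ 872^2 = 760384 ≡ 99 (mod 1007)
1006 = 512 + 256 + 128 + 64 + 32 + 8 + 4 + 2 in binary powers of 2.
So 5^1006 ≡ 99 · 872 · 937 · 100 · 275 · 916 · 625 · 25 ≡ 643 (mod 1007).
Since 643 ≠ 1, base 5 is a Fermat witness: 1007 is composite.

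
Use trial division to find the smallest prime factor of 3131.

31

3131 is odd.
Digit sum 8, not divisible by 3.
Ends in 1: not divisible by 5.
7: 3131 = 7·447 + 2
11: 3131 = 11·284 + 7
13: 3131 = 13·240 + 11
17: 3131 = 17·184 + 3
19: 3131 = 19·164 + 15
23: 3131 = 23·136 + 3
29: 3131 = 29·107 + 28
31: 3131 = 31·101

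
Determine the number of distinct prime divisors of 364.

3

364 = 2^2 · 91
91 = 7 · 13
364 = 2^2 · 7 · 13, which has 3 distinct prime factors.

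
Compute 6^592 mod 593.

6^1 ≡ 6 (mod 593)
6^2 ≡ 6^2 = 36 ≡ 36 (mod 593)
6^4 ≡ 36^2 = 1296 ≡ 110 (mod 593)
6^8 ≡ 110^2 = 12100 ≡ 240 (mod 593)
6^16 ≡ 240^2 = 57600 ≡ 79 (mod 593)
6^32 ≡ 79^2 = 6241 ≡ 311 (mod 593)
6^64 ≡ 311^2 = 96721 ≡ 62 (mod 593)
6^128 ≡ 62^2 = 3844 ≡ 286 (mod 593)
6^256 ≡ 286^2 = 81796 ≡ 555 (mod 593)
6^512 ≡ 555^2 = 308025 ≡ 258 (mod 593)
592 = 512 + 64 + 16 in binary powers of 2.
So 6^592 ≡ 258 · 62 · 79 ≡ 1 (mod 593).
Since the result is 1, base 6 gives no evidence that 593 is composite.

1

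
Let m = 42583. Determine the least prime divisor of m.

42583 is odd.
Digit sum 22, not divisible by 3.
Ends in 3: not divisible by 5.
7: 42583 = 7·6083 + 2
11: 42583 = 11·3871 + 2
13: 42583 = 13·3275 + 8
17: 42583 = 17·2504 + 15
19: 42583 = 19·2241 + 4
23: 42583 = 23·1851 + 10
29: 42583 = 29·1468 + 11
31: 42583 = 31·1373 + 20
37: 42583 = 37·1150 + 33
41: 42583 = 41·1038 + 25
43: 42583 = 43·990 + 13
47: 42583 = 47·906 + 1
53: 42583 = 53·803 + 24
59: 42583 = 59·721 + 44
61: 42583 = 61·698 + 5
67: 42583 = 67·635 + 38
71: 42583 = 71·599 + 54
73: 42583 = 73·583 + 24
79: 42583 = 79·539 + 2
83: 42583 = 83·513 + 4
89: 42583 = 89·478 + 41
97: 42583 = 97·439

97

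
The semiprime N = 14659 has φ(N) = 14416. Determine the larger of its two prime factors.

φ(n) = (p−1)(q−1) = n − (p+q) + 1, so p + q = 14659 − 14416 + 1 = 244.
p and q are the roots of t² − 244t + 14659 = 0.
Discriminant: 244² − 4·14659 = 59536 − 58636 = 900; √900 = 30.
q = (244 − 30)/2 = 107, p = (244 + 30)/2 = 137.
Check: 107 · 137 = 14659.

137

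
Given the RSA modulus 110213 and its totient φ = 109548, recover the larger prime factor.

359

φ(n) = (p−1)(q−1) = n − (p+q) + 1, so p + q = 110213 − 109548 + 1 = 666.
p and q are the roots of t² − 666t + 110213 = 0.
Discriminant: 666² − 4·110213 = 443556 − 440852 = 2704; √2704 = 52.
q = (666 − 52)/2 = 307, p = (666 + 52)/2 = 359.
Check: 307 · 359 = 110213.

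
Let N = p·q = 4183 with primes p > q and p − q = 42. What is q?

Since p = q + 42, we have 4183 = q(q + 42), so q² + 42q − 4183 = 0.
Discriminant: 42² + 4·4183 = 1764 + 16732 = 18496; √18496 = 136.
q = (−42 + 136)/2 = 47, and p = q + 42 = 89.
Check: 47 · 89 = 4183.

47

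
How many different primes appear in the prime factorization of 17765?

4

17765 = 5 · 3553
3553 = 11 · 323
323 = 17 · 19
17765 = 5 · 11 · 17 · 19, which has 4 distinct prime factors.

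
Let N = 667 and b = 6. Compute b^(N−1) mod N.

6^1 ≡ 6 (mod 667)
6^2 ≡ 6^2 = 36 ≡ 36 (mod 667)
6^4 ≡ 36^2 = 1296 ≡ 629 (mod 667)
6^8 ≡ 629^2 = 395641 ≡ 110 (mod 667)
6^16 ≡ 110^2 = 12100 ≡ 94 (mod 667)
6^32 ≡ 94^2 = 8836 ≡ 165 (mod 667)
6^64 ≡ 165^2 = 27225 ≡ 545 (mod 667)
6^128 ≡ 545^2 = 297025 ≡ 210 (mod 667)
6^256 ≡ 210^2 = 44100 ≡ 78 (mod 667)
6^512 ≡ 78^2 = 6084 ≡ 81 (mod 667)
666 = 512 + 128 + 16 + 8 + 2 in binary powers of 2.
So 6^666 ≡ 81 · 210 · 94 · 110 · 36 ≡ 81 (mod 667).
Since 81 ≠ 1, base 6 is a Fermat witness: 667 is composite.

81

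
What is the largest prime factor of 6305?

6305 = 5 · 1261
1261 = 13 · 97
97 is prime.
So 6305 = 5 · 13 · 97; the largest prime factor is 97.

97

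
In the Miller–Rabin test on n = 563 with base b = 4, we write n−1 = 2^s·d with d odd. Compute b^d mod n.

563 − 1 = 562 = 2^1 · 281, so d = 281.
4^1 ≡ 4 (mod 563)
4^2 ≡ 4^2 = 16 ≡ 16 (mod 563)
4^4 ≡ 16^2 = 256 ≡ 256 (mod 563)
4^8 ≡ 256^2 = 65536 ≡ 228 (mod 563)
4^16 ≡ 228^2 = 51984 ≡ 188 (mod 563)
4^32 ≡ 188^2 = 35344 ≡ 438 (mod 563)
4^64 ≡ 438^2 = 191844 ≡ 424 (mod 563)
4^128 ≡ 424^2 = 179776 ≡ 179 (mod 563)
4^256 ≡ 179^2 = 32041 ≡ 513 (mod 563)
281 = 256 + 16 + 8 + 1 in binary powers of 2.
So 4^281 ≡ 513 · 188 · 228 · 4 ≡ 1 (mod 563).
Since 4^d ≡ 1 (mod 563), base 4 does not prove 563 composite.

1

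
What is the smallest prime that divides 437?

19

437 is odd.
Digit sum 14, not divisible by 3.
Ends in 7: not divisible by 5.
7: 437 = 7·62 + 3
11: 437 = 11·39 + 8
13: 437 = 13·33 + 8
17: 437 = 17·25 + 12
19: 437 = 19·23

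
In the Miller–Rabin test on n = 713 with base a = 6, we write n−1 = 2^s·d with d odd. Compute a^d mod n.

305

713 − 1 = 712 = 2^3 · 89, so d = 89.
6^1 ≡ 6 (mod 713)
6^2 ≡ 6^2 = 36 ≡ 36 (mod 713)
6^4 ≡ 36^2 = 1296 ≡ 583 (mod 713)
6^8 ≡ 583^2 = 339889 ≡ 501 (mod 713)
6^16 ≡ 501^2 = 251001 ≡ 25 (mod 713)
6^32 ≡ 25^2 = 625 ≡ 625 (mod 713)
6^64 ≡ 625^2 = 390625 ≡ 614 (mod 713)
89 = 64 + 16 + 8 + 1 in binary powers of 2.
So 6^89 ≡ 614 · 25 · 501 · 6 ≡ 305 (mod 713).
Squaring chain: 305 → 335 → 284; never reaches −1, so base 6 is a Miller–Rabin witness that 713 is composite.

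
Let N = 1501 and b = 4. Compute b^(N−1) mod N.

1037

4^1 ≡ 4 (mod 1501)
4^2 ≡ 4^2 = 16 ≡ 16 (mod 1501)
4^4 ≡ 16^2 = 256 ≡ 256 (mod 1501)
4^8 ≡ 256^2 = 65536 ≡ 993 (mod 1501)
4^16 ≡ 993^2 = 986049 ≡ 1393 (mod 1501)
4^32 ≡ 1393^2 = 1940449 ≡ 1157 (mod 1501)
4^64 ≡ 1157^2 = 1338649 ≡ 1258 (mod 1501)
4^128 ≡ 1258^2 = 1582564 ≡ 510 (mod 1501)
4^256 ≡ 510^2 = 260100 ≡ 427 (mod 1501)
4^512 ≡ 427^2 = 182329 ≡ 708 (mod 1501)
4^1024 ≡ 708^2 = 501264 ≡ 1431 (mod 1501)
1500 = 1024 + 256 + 128 + 64 + 16 + 8 + 4 in binary powers of 2.
So 4^1500 ≡ 1431 · 427 · 510 · 1258 · 1393 · 993 · 256 ≡ 1037 (mod 1501).
Since 1037 ≠ 1, base 4 is a Fermat witness: 1501 is composite.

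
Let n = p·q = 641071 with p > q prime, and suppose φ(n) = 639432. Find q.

643

φ(n) = (p−1)(q−1) = n − (p+q) + 1, so p + q = 641071 − 639432 + 1 = 1640.
p and q are the roots of t² − 1640t + 641071 = 0.
Discriminant: 1640² − 4·641071 = 2689600 − 2564284 = 125316; √125316 = 354.
q = (1640 − 354)/2 = 643, p = (1640 + 354)/2 = 997.
Check: 643 · 997 = 641071.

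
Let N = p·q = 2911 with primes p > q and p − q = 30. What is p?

Since p = q + 30, we have 2911 = q(q + 30), so q² + 30q − 2911 = 0.
Discriminant: 30² + 4·2911 = 900 + 11644 = 12544; √12544 = 112.
q = (−30 + 112)/2 = 41, and p = q + 30 = 71.
Check: 41 · 71 = 2911.

71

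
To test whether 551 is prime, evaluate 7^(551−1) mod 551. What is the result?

7^1 ≡ 7 (mod 551)
7^2 ≡ 7^2 = 49 ≡ 49 (mod 551)
7^4 ≡ 49^2 = 2401 ≡ 197 (mod 551)
7^8 ≡ 197^2 = 38809 ≡ 239 (mod 551)
7^16 ≡ 239^2 = 57121 ≡ 368 (mod 551)
7^32 ≡ 368^2 = 135424 ≡ 429 (mod 551)
7^64 ≡ 429^2 = 184041 ≡ 7 (mod 551)
7^128 ≡ 7^2 = 49 ≡ 49 (mod 551)
7^256 ≡ 49^2 = 2401 ≡ 197 (mod 551)
7^512 ≡ 197^2 = 38809 ≡ 239 (mod 551)
550 = 512 + 32 + 4 + 2 in binary powers of 2.
So 7^550 ≡ 239 · 429 · 197 · 49 ≡ 197 (mod 551).
Since 197 ≠ 1, base 7 is a Fermat witness: 551 is composite.

197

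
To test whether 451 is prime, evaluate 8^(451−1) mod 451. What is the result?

8^1 ≡ 8 (mod 451)
8^2 ≡ 8^2 = 64 ≡ 64 (mod 451)
8^4 ≡ 64^2 = 4096 ≡ 37 (mod 451)
8^8 ≡ 37^2 = 1369 ≡ 16 (mod 451)
8^16 ≡ 16^2 = 256 ≡ 256 (mod 451)
8^32 ≡ 256^2 = 65536 ≡ 141 (mod 451)
8^64 ≡ 141^2 = 19881 ≡ 37 (mod 451)
8^128 ≡ 37^2 = 1369 ≡ 16 (mod 451)
8^256 ≡ 16^2 = 256 ≡ 256 (mod 451)
450 = 256 + 128 + 64 + 2 in binary powers of 2.
So 8^450 ≡ 256 · 16 · 37 · 64 ≡ 122 (mod 451).
Since 122 ≠ 1, base 8 is a Fermat witness: 451 is composite.

122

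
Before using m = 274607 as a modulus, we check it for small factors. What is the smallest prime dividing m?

274607 is odd.
Digit sum 26, not divisible by 3.
Ends in 7: not divisible by 5.
7: 274607 = 7·39229 + 4
11: 274607 = 11·24964 + 3
13: 274607 = 13·21123 + 8
17: 274607 = 17·16153 + 6
19: 274607 = 19·14453

19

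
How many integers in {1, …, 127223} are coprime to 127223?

Factor: 127223 = 29 · 41 · 107.
φ(127223) = (29−1) · (41−1) · (107−1) = 28 · 40 · 106 = 118720.

118720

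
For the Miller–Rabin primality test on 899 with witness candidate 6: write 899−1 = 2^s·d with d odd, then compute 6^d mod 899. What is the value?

899 − 1 = 898 = 2^1 · 449, so d = 449.
6^1 ≡ 6 (mod 899)
6^2 ≡ 6^2 = 36 ≡ 36 (mod 899)
6^4 ≡ 36^2 = 1296 ≡ 397 (mod 899)
6^8 ≡ 397^2 = 157609 ≡ 284 (mod 899)
6^16 ≡ 284^2 = 80656 ≡ 645 (mod 899)
6^32 ≡ 645^2 = 416025 ≡ 687 (mod 899)
6^64 ≡ 687^2 = 471969 ≡ 893 (mod 899)
6^128 ≡ 893^2 = 797449 ≡ 36 (mod 899)
6^256 ≡ 36^2 = 1296 ≡ 397 (mod 899)
449 = 256 + 128 + 64 + 1 in binary powers of 2.
So 6^449 ≡ 397 · 36 · 893 · 6 ≡ 615 (mod 899).
Squaring chain: 615; never reaches −1, so base 6 is a Miller–Rabin witness that 899 is composite.

615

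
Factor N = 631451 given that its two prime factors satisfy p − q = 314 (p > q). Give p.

967

Since p = q + 314, we have 631451 = q(q + 314), so q² + 314q − 631451 = 0.
Discriminant: 314² + 4·631451 = 98596 + 2525804 = 2624400; √2624400 = 1620.
q = (−314 + 1620)/2 = 653, and p = q + 314 = 967.
Check: 653 · 967 = 631451.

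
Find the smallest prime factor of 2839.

17

2839 is odd.
Digit sum 22, not divisible by 3.
Ends in 9: not divisible by 5.
7: 2839 = 7·405 + 4
11: 2839 = 11·258 + 1
13: 2839 = 13·218 + 5
17: 2839 = 17·167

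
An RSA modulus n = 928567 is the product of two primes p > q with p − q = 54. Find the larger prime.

991

Since p = q + 54, we have 928567 = q(q + 54), so q² + 54q − 928567 = 0.
Discriminant: 54² + 4·928567 = 2916 + 3714268 = 3717184; √3717184 = 1928.
q = (−54 + 1928)/2 = 937, and p = q + 54 = 991.
Check: 937 · 991 = 928567.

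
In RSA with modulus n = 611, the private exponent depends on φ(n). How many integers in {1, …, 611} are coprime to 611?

Factor: 611 = 13 · 47.
φ(611) = (13−1) · (47−1) = 12 · 46 = 552.

552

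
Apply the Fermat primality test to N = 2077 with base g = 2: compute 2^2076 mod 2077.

963

2^1 ≡ 2 (mod 2077)
2^2 ≡ 2^2 = 4 ≡ 4 (mod 2077)
2^4 ≡ 4^2 = 16 ≡ 16 (mod 2077)
2^8 ≡ 16^2 = 256 ≡ 256 (mod 2077)
2^16 ≡ 256^2 = 65536 ≡ 1149 (mod 2077)
2^32 ≡ 1149^2 = 1320201 ≡ 1306 (mod 2077)
2^64 ≡ 1306^2 = 1705636 ≡ 419 (mod 2077)
2^128 ≡ 419^2 = 175561 ≡ 1093 (mod 2077)
2^256 ≡ 1093^2 = 1194649 ≡ 374 (mod 2077)
2^512 ≡ 374^2 = 139876 ≡ 717 (mod 2077)
2^1024 ≡ 717^2 = 514089 ≡ 1070 (mod 2077)
2^2048 ≡ 1070^2 = 1144900 ≡ 473 (mod 2077)
2076 = 2048 + 16 + 8 + 4 in binary powers of 2.
So 2^2076 ≡ 473 · 1149 · 256 · 16 ≡ 963 (mod 2077).
Since 963 ≠ 1, base 2 is a Fermat witness: 2077 is composite.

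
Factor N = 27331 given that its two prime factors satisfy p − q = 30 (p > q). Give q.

151

Since p = q + 30, we have 27331 = q(q + 30), so q² + 30q − 27331 = 0.
Discriminant: 30² + 4·27331 = 900 + 109324 = 110224; √110224 = 332.
q = (−30 + 332)/2 = 151, and p = q + 30 = 181.
Check: 151 · 181 = 27331.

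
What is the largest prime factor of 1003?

59

1003 = 17 · 59
59 is prime.
So 1003 = 17 · 59; the largest prime factor is 59.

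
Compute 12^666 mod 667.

492

12^1 ≡ 12 (mod 667)
12^2 ≡ 12^2 = 144 ≡ 144 (mod 667)
12^4 ≡ 144^2 = 20736 ≡ 59 (mod 667)
12^8 ≡ 59^2 = 3481 ≡ 146 (mod 667)
12^16 ≡ 146^2 = 21316 ≡ 639 (mod 667)
12^32 ≡ 639^2 = 408321 ≡ 117 (mod 667)
12^64 ≡ 117^2 = 13689 ≡ 349 (mod 667)
12^128 ≡ 349^2 = 121801 ≡ 407 (mod 667)
12^256 ≡ 407^2 = 165649 ≡ 233 (mod 667)
12^512 ≡ 233^2 = 54289 ≡ 262 (mod 667)
666 = 512 + 128 + 16 + 8 + 2 in binary powers of 2.
So 12^666 ≡ 262 · 407 · 639 · 146 · 144 ≡ 492 (mod 667).
Since 492 ≠ 1, base 12 is a Fermat witness: 667 is composite.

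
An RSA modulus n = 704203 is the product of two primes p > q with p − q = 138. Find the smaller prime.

Since p = q + 138, we have 704203 = q(q + 138), so q² + 138q − 704203 = 0.
Discriminant: 138² + 4·704203 = 19044 + 2816812 = 2835856; √2835856 = 1684.
q = (−138 + 1684)/2 = 773, and p = q + 138 = 911.
Check: 773 · 911 = 704203.

773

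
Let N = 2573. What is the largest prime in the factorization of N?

2573 = 31 · 83
83 is prime.
So 2573 = 31 · 83; the largest prime factor is 83.

83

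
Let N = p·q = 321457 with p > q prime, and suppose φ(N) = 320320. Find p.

φ(n) = (p−1)(q−1) = n − (p+q) + 1, so p + q = 321457 − 320320 + 1 = 1138.
p and q are the roots of t² − 1138t + 321457 = 0.
Discriminant: 1138² − 4·321457 = 1295044 − 1285828 = 9216; √9216 = 96.
q = (1138 − 96)/2 = 521, p = (1138 + 96)/2 = 617.
Check: 521 · 617 = 321457.

617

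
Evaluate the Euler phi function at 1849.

1806

Factor: 1849 = 43^2.
φ(1849) = 43^1·(43−1) = 1806.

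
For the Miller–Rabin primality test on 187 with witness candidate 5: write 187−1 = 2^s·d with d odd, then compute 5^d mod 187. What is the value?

37

187 − 1 = 186 = 2^1 · 93, so d = 93.
5^1 ≡ 5 (mod 187)
5^2 ≡ 5^2 = 25 ≡ 25 (mod 187)
5^4 ≡ 25^2 = 625 ≡ 64 (mod 187)
5^8 ≡ 64^2 = 4096 ≡ 169 (mod 187)
5^16 ≡ 169^2 = 28561 ≡ 137 (mod 187)
5^32 ≡ 137^2 = 18769 ≡ 69 (mod 187)
5^64 ≡ 69^2 = 4761 ≡ 86 (mod 187)
93 = 64 + 16 + 8 + 4 + 1 in binary powers of 2.
So 5^93 ≡ 86 · 137 · 169 · 64 · 5 ≡ 37 (mod 187).
Squaring chain: 37; never reaches −1, so base 5 is a Miller–Rabin witness that 187 is composite.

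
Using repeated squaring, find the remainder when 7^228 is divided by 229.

7^1 ≡ 7 (mod 229)
7^2 ≡ 7^2 = 49 ≡ 49 (mod 229)
7^4 ≡ 49^2 = 2401 ≡ 111 (mod 229)
7^8 ≡ 111^2 = 12321 ≡ 184 (mod 229)
7^16 ≡ 184^2 = 33856 ≡ 193 (mod 229)
7^32 ≡ 193^2 = 37249 ≡ 151 (mod 229)
7^64 ≡ 151^2 = 22801 ≡ 130 (mod 229)
7^128 ≡ 130^2 = 16900 ≡ 183 (mod 229)
228 = 128 + 64 + 32 + 4 in binary powers of 2.
So 7^228 ≡ 183 · 130 · 151 · 111 ≡ 1 (mod 229).
Since the result is 1, base 7 gives no evidence that 229 is composite.

1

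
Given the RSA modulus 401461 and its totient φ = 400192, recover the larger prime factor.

φ(n) = (p−1)(q−1) = n − (p+q) + 1, so p + q = 401461 − 400192 + 1 = 1270.
p and q are the roots of t² − 1270t + 401461 = 0.
Discriminant: 1270² − 4·401461 = 1612900 − 1605844 = 7056; √7056 = 84.
q = (1270 − 84)/2 = 593, p = (1270 + 84)/2 = 677.
Check: 593 · 677 = 401461.

677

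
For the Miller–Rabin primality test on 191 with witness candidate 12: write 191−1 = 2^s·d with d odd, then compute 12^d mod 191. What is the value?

191 − 1 = 190 = 2^1 · 95, so d = 95.
12^1 ≡ 12 (mod 191)
12^2 ≡ 12^2 = 144 ≡ 144 (mod 191)
12^4 ≡ 144^2 = 20736 ≡ 108 (mod 191)
12^8 ≡ 108^2 = 11664 ≡ 13 (mod 191)
12^16 ≡ 13^2 = 169 ≡ 169 (mod 191)
12^32 ≡ 169^2 = 28561 ≡ 102 (mod 191)
12^64 ≡ 102^2 = 10404 ≡ 90 (mod 191)
95 = 64 + 16 + 8 + 4 + 2 + 1 in binary powers of 2.
So 12^95 ≡ 90 · 169 · 13 · 108 · 144 · 12 ≡ 1 (mod 191).
Since 12^d ≡ 1 (mod 191), base 12 does not prove 191 composite.

1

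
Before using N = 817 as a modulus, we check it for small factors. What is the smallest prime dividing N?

817 is odd.
Digit sum 16, not divisible by 3.
Ends in 7: not divisible by 5.
7: 817 = 7·116 + 5
11: 817 = 11·74 + 3
13: 817 = 13·62 + 11
17: 817 = 17·48 + 1
19: 817 = 19·43

19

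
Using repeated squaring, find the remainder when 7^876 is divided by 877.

7^1 ≡ 7 (mod 877)
7^2 ≡ 7^2 = 49 ≡ 49 (mod 877)
7^4 ≡ 49^2 = 2401 ≡ 647 (mod 877)
7^8 ≡ 647^2 = 418609 ≡ 280 (mod 877)
7^16 ≡ 280^2 = 78400 ≡ 347 (mod 877)
7^32 ≡ 347^2 = 120409 ≡ 260 (mod 877)
7^64 ≡ 260^2 = 67600 ≡ 71 (mod 877)
7^128 ≡ 71^2 = 5041 ≡ 656 (mod 877)
7^256 ≡ 656^2 = 430336 ≡ 606 (mod 877)
7^512 ≡ 606^2 = 367236 ≡ 650 (mod 877)
876 = 512 + 256 + 64 + 32 + 8 + 4 in binary powers of 2.
So 7^876 ≡ 650 · 606 · 71 · 260 · 280 · 647 ≡ 1 (mod 877).
Since the result is 1, base 7 gives no evidence that 877 is composite.

1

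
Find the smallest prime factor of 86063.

86063 is odd.
Digit sum 23, not divisible by 3.
Ends in 3: not divisible by 5.
7: 86063 = 7·12294 + 5
11: 86063 = 11·7823 + 10
13: 86063 = 13·6620 + 3
17: 86063 = 17·5062 + 9
19: 86063 = 19·4529 + 12
23: 86063 = 23·3741 + 20
29: 86063 = 29·2967 + 20
31: 86063 = 31·2776 + 7
37: 86063 = 37·2326 + 1
41: 86063 = 41·2099 + 4
43: 86063 = 43·2001 + 20
47: 86063 = 47·1831 + 6
53: 86063 = 53·1623 + 44
59: 86063 = 59·1458 + 41
61: 86063 = 61·1410 + 53
67: 86063 = 67·1284 + 35
71: 86063 = 71·1212 + 11
73: 86063 = 73·1178 + 69
79: 86063 = 79·1089 + 32
83: 86063 = 83·1036 + 75
89: 86063 = 89·967

89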